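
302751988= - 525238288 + 827990276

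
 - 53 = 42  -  95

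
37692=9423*4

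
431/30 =14  +  11/30 = 14.37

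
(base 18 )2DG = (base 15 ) 3ED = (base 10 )898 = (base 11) 747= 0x382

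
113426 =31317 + 82109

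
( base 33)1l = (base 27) 20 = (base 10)54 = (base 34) 1k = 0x36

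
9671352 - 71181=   9600171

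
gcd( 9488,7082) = 2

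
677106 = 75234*9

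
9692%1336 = 340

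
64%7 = 1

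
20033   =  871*23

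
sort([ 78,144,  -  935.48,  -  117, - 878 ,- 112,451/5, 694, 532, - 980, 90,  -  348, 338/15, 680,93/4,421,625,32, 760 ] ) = [-980, - 935.48, - 878,-348, - 117, - 112, 338/15, 93/4,  32, 78, 90, 451/5,144, 421,532,625,680,694,760 ]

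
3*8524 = 25572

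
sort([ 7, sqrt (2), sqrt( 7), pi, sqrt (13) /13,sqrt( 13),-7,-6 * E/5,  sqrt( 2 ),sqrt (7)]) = [ - 7, - 6*E/5,sqrt( 13)/13 , sqrt( 2),sqrt( 2 ) , sqrt(7),sqrt(7),pi,sqrt( 13), 7]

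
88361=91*971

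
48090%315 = 210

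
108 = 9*12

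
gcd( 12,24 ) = 12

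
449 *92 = 41308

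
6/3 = 2 = 2.00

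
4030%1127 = 649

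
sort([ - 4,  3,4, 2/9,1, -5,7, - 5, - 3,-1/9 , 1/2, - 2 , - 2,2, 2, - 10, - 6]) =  [ - 10, - 6,  -  5, - 5, - 4, - 3,  -  2, - 2, - 1/9,2/9,1/2, 1, 2, 2, 3,4,  7 ] 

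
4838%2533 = 2305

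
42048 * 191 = 8031168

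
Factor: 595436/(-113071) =- 2^2 * 7^( - 1 ) * 29^(-1) * 557^( - 1)* 148859^1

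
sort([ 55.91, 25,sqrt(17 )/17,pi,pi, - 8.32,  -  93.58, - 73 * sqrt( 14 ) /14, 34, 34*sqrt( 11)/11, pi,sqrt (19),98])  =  [ - 93.58, - 73 * sqrt( 14)/14, - 8.32, sqrt (17)/17  ,  pi,pi, pi, sqrt( 19), 34 *sqrt( 11 ) /11, 25,  34, 55.91, 98]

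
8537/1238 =6 + 1109/1238 = 6.90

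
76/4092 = 19/1023 = 0.02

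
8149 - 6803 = 1346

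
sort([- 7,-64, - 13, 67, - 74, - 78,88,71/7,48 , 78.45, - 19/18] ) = [ - 78 ,-74, - 64, - 13, - 7, - 19/18,71/7,48, 67, 78.45,88 ] 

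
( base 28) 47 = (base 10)119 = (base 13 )92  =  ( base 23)54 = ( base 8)167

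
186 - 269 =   -  83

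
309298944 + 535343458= 844642402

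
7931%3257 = 1417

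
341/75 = 341/75 = 4.55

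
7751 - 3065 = 4686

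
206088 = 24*8587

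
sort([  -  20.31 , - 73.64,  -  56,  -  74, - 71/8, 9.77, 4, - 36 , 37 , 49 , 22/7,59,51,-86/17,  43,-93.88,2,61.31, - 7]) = [-93.88, - 74, - 73.64,  -  56,-36, - 20.31,  -  71/8, - 7,  -  86/17,2 , 22/7,4,9.77, 37,43, 49,51,59 , 61.31 ] 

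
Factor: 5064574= 2^1*53^1*47779^1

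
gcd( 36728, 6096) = 8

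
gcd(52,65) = 13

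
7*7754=54278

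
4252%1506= 1240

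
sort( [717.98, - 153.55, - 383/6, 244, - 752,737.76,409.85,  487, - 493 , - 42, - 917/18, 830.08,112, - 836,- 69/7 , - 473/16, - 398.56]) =[ - 836 , - 752, - 493, - 398.56,-153.55, - 383/6, -917/18, - 42, - 473/16, - 69/7,112,  244,409.85,  487, 717.98, 737.76, 830.08 ] 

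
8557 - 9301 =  - 744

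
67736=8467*8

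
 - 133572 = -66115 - 67457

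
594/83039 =54/7549 = 0.01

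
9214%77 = 51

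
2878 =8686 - 5808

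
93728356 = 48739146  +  44989210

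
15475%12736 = 2739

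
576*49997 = 28798272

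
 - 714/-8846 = 357/4423 = 0.08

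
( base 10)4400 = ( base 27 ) 60Q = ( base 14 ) 1864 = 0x1130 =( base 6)32212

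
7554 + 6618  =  14172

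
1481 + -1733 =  - 252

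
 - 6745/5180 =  - 1349/1036=-1.30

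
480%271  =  209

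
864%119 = 31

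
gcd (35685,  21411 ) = 7137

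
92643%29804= 3231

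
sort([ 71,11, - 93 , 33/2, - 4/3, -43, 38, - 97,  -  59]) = [-97, - 93, - 59,- 43, - 4/3,  11, 33/2,  38,71 ] 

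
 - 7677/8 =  - 960 + 3/8= - 959.62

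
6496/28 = 232 = 232.00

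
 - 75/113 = -1 + 38/113 = - 0.66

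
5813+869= 6682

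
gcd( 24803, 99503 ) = 1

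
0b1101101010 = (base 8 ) 1552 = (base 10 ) 874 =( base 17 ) 307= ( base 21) 1kd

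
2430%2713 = 2430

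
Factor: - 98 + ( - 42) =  - 2^2*5^1*7^1 = - 140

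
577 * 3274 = 1889098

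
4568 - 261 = 4307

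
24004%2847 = 1228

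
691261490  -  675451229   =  15810261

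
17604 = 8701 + 8903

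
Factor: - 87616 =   -  2^6 * 37^2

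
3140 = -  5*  ( - 628)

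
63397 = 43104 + 20293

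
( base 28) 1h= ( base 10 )45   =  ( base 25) 1K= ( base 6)113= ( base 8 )55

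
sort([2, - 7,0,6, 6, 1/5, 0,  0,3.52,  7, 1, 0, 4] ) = [-7,0, 0, 0, 0, 1/5, 1, 2 , 3.52, 4, 6, 6, 7]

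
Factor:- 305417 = - 7^2*23^1 * 271^1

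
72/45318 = 12/7553 = 0.00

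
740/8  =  185/2=92.50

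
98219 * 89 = 8741491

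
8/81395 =8/81395 = 0.00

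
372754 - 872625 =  - 499871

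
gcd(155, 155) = 155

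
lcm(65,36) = 2340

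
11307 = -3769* ( - 3 )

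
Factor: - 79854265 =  - 5^1*41^1*389533^1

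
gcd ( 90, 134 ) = 2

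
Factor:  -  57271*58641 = -3358428711  =  - 3^1 * 11^1* 1777^1*57271^1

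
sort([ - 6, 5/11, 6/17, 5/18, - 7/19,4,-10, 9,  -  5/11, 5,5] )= [  -  10,  -  6, - 5/11,-7/19, 5/18, 6/17, 5/11, 4, 5,5,9 ] 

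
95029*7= 665203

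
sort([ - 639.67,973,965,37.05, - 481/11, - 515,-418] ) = [-639.67, - 515,-418, - 481/11,37.05,965,973 ] 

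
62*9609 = 595758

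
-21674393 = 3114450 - 24788843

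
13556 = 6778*2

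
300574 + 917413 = 1217987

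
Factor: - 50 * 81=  - 2^1*3^4  *  5^2=- 4050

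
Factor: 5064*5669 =2^3*3^1*211^1*5669^1=28707816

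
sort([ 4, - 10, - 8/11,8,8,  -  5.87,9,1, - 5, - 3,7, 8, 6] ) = [ - 10 , - 5.87,- 5, - 3, - 8/11,1,4 , 6 , 7,8,8,  8, 9 ] 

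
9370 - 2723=6647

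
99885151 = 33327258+66557893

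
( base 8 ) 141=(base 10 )97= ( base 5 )342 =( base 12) 81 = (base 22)49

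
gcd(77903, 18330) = 1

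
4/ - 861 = -1 + 857/861= - 0.00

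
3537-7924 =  - 4387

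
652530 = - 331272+983802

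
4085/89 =4085/89 = 45.90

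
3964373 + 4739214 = 8703587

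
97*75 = 7275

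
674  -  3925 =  - 3251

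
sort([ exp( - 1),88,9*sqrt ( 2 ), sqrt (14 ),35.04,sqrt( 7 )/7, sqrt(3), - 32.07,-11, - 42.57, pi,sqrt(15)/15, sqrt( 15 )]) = [-42.57, - 32.07, - 11,sqrt( 15)/15 , exp ( - 1 ) , sqrt ( 7) /7 , sqrt( 3),pi, sqrt(  14), sqrt( 15), 9*sqrt( 2 ) , 35.04, 88]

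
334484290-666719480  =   - 332235190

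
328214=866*379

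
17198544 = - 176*( - 97719) 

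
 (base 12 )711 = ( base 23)1L9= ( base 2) 1111111101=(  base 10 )1021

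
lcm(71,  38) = 2698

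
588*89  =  52332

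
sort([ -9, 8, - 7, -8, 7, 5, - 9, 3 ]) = [ - 9, - 9, - 8, - 7, 3, 5,7,  8]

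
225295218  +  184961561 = 410256779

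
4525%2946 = 1579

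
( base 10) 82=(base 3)10001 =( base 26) 34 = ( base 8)122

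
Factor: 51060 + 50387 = 101447 = 229^1 * 443^1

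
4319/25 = 4319/25 = 172.76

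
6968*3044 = 21210592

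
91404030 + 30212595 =121616625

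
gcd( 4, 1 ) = 1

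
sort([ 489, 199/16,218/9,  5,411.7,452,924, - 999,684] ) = [-999 , 5, 199/16,218/9, 411.7, 452 , 489,684, 924 ] 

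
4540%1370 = 430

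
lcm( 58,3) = 174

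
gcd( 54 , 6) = 6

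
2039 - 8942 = -6903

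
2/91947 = 2/91947  =  0.00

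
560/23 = 560/23 = 24.35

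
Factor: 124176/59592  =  2^1*191^( - 1)*199^1= 398/191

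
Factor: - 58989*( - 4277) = 252295953=3^1*7^2*13^1*47^1*53^2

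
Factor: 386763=3^1* 13^1*47^1 * 211^1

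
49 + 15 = 64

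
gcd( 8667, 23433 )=321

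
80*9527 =762160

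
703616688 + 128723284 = 832339972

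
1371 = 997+374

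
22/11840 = 11/5920 = 0.00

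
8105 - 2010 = 6095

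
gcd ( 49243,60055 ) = 1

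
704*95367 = 67138368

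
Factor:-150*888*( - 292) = 38894400  =  2^6*3^2*5^2*37^1*73^1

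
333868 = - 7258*( - 46 ) 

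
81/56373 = 27/18791 = 0.00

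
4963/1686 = 4963/1686 = 2.94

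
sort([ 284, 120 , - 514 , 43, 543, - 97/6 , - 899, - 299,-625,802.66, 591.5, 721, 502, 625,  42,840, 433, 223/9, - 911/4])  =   [ - 899, - 625,-514, - 299, - 911/4, - 97/6, 223/9, 42, 43,120, 284,  433, 502, 543,591.5, 625, 721, 802.66 , 840]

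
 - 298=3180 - 3478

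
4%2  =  0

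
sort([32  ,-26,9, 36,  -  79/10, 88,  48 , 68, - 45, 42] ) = [ - 45, -26 , - 79/10, 9 , 32,  36, 42, 48, 68,88]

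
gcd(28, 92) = 4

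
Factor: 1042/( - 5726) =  - 7^( - 1 )*409^( - 1)*521^1=- 521/2863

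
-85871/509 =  - 169 + 150/509 = - 168.71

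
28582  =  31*922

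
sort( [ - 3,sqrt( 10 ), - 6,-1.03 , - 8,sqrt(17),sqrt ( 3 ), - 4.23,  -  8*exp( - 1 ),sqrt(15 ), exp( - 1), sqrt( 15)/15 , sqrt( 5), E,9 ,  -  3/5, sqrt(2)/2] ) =[ - 8, - 6, - 4.23, - 3, - 8*exp ( - 1 ), - 1.03, - 3/5, sqrt(15 ) /15, exp(-1 ),sqrt( 2 ) /2, sqrt(3),sqrt(5 ) , E  ,  sqrt ( 10) , sqrt(15), sqrt(17), 9]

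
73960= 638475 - 564515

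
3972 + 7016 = 10988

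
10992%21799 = 10992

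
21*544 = 11424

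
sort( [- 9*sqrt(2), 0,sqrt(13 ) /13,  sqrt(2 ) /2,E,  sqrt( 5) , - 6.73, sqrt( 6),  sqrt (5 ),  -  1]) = [  -  9* sqrt (2),  -  6.73, - 1,0,  sqrt(13 ) /13, sqrt(2) /2,sqrt ( 5 ), sqrt ( 5 ), sqrt(6),E]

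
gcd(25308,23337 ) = 9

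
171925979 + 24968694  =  196894673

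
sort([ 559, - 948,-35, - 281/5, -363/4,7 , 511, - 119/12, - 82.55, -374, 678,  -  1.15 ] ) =[ -948,  -  374, - 363/4, - 82.55, - 281/5, - 35,  -  119/12, - 1.15,7,511, 559 , 678]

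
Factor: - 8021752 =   -  2^3*1002719^1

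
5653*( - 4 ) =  - 22612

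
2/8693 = 2/8693  =  0.00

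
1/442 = 1/442 = 0.00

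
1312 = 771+541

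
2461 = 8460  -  5999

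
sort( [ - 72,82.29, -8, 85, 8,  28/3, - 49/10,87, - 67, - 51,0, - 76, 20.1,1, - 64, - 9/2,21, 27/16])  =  [ - 76, - 72 , - 67, - 64, - 51,-8, - 49/10, - 9/2,0, 1,27/16,8,28/3,20.1 , 21,82.29 , 85 , 87]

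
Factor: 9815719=9815719^1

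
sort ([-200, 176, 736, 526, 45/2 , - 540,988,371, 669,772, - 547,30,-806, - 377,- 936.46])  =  [ - 936.46, - 806, - 547, - 540, - 377,-200, 45/2, 30 , 176,371, 526,669, 736, 772,988 ]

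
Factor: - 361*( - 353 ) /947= 127433/947 = 19^2*353^1 * 947^ ( - 1)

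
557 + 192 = 749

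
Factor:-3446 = -2^1 * 1723^1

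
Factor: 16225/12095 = 5^1*11^1*41^( - 1) = 55/41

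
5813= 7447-1634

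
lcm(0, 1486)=0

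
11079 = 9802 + 1277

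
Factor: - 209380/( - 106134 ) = 290/147 = 2^1*3^( -1)*5^1*7^( - 2)*29^1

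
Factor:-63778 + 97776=33998 = 2^1*89^1*191^1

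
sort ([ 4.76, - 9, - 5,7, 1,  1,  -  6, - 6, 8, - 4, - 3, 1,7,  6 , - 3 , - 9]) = [ - 9, - 9, - 6, - 6, - 5, - 4, - 3,- 3,1,1,1, 4.76,6,7,7,8] 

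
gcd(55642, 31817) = 1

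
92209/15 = 6147  +  4/15= 6147.27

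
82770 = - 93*( - 890 )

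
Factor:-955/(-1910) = 1/2 = 2^( - 1)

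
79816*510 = 40706160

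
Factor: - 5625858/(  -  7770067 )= 2^1  *  3^1*7^1*23^( - 1)*293^( - 1) * 1153^( - 1 )*133949^1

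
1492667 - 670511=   822156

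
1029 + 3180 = 4209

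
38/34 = 19/17= 1.12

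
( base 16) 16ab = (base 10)5803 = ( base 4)1122223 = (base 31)616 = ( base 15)1abd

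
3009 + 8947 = 11956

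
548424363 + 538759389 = 1087183752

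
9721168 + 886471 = 10607639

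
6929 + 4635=11564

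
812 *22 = 17864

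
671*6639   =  4454769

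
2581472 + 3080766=5662238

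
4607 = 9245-4638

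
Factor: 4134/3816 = 13/12 = 2^( - 2)*3^(- 1 ) * 13^1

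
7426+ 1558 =8984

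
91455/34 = 91455/34  =  2689.85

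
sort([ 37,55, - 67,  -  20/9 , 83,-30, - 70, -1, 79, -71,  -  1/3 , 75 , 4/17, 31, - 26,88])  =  [ - 71, - 70, - 67, - 30, - 26, - 20/9,  -  1, - 1/3 , 4/17,31,37,55,75,79,83, 88]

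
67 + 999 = 1066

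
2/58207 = 2/58207 = 0.00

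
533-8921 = - 8388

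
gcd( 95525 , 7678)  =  1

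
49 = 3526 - 3477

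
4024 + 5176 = 9200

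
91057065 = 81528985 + 9528080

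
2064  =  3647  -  1583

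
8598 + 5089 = 13687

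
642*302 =193884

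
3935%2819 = 1116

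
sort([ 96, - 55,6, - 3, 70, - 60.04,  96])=[ - 60.04,-55, - 3,6, 70, 96 , 96]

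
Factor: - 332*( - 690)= 229080 = 2^3*3^1 * 5^1*23^1* 83^1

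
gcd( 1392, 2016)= 48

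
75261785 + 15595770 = 90857555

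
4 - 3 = 1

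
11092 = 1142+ 9950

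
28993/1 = 28993 = 28993.00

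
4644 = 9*516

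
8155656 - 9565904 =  - 1410248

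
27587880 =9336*2955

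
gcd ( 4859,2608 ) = 1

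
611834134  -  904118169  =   - 292284035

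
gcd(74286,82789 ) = 1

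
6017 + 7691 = 13708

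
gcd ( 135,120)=15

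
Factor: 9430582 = 2^1 * 7^1*673613^1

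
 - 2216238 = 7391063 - 9607301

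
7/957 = 7/957 =0.01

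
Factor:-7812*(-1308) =10218096 = 2^4 * 3^3*7^1*31^1* 109^1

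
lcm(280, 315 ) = 2520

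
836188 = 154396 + 681792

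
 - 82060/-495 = 165 + 7/9 = 165.78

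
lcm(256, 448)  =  1792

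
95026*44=4181144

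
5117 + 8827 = 13944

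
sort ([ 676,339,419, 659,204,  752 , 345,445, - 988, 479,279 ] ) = [ - 988,204,279, 339,  345,419 , 445 , 479,  659,676,752 ] 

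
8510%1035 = 230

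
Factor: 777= 3^1 * 7^1*37^1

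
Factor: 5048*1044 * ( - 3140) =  - 2^7*3^2*5^1*29^1*157^1 *631^1 = - 16548151680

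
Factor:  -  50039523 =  - 3^2* 5559947^1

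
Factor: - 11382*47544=-541145808  =  - 2^4*3^2 *7^2*271^1*283^1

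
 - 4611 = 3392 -8003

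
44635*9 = 401715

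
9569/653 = 9569/653 = 14.65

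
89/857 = 89/857 = 0.10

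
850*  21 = 17850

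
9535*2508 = 23913780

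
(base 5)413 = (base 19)5d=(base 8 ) 154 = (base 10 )108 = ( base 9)130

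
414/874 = 9/19 = 0.47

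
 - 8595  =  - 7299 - 1296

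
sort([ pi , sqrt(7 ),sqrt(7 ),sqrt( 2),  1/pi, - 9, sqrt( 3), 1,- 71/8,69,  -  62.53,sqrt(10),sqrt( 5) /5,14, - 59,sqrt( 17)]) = [-62.53, - 59  , - 9, - 71/8, 1/pi,sqrt( 5)/5, 1,  sqrt( 2),sqrt ( 3 ),sqrt( 7 ),sqrt( 7),pi,sqrt( 10),sqrt( 17),14, 69]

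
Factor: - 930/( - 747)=2^1*3^( - 1)*5^1 * 31^1 * 83^( - 1) = 310/249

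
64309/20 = 64309/20=3215.45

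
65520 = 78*840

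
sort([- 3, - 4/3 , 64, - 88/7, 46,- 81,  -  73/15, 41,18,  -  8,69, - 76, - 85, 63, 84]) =[ - 85, - 81 ,-76,-88/7, - 8, - 73/15,  -  3, - 4/3, 18, 41,46,63, 64, 69, 84]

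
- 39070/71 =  - 551 + 51/71 = - 550.28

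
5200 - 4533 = 667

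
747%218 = 93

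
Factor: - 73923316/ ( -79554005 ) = 2^2*5^( - 1 )*1093^(-1 )*14557^( - 1 )*18480829^1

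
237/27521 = 237/27521= 0.01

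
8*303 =2424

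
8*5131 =41048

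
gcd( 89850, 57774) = 6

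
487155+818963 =1306118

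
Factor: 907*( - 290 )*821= - 2^1*5^1*29^1*821^1*907^1 = -  215947630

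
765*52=39780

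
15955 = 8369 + 7586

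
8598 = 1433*6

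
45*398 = 17910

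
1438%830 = 608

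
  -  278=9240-9518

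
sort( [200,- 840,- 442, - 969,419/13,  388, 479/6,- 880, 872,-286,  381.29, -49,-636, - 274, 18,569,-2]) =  [ -969,- 880, - 840,-636,  -  442, - 286, - 274,- 49, - 2,18,419/13, 479/6, 200,381.29, 388,569,  872 ] 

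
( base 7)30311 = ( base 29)8ll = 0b1110010111110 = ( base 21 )ge8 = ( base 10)7358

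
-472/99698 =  - 1  +  49613/49849 = -0.00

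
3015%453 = 297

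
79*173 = 13667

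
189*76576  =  14472864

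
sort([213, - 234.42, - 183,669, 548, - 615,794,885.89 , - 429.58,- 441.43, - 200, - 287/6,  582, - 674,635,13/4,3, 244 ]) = [  -  674, - 615, - 441.43,-429.58, - 234.42, - 200, - 183, - 287/6,3,13/4,213,  244,548, 582  ,  635 , 669,794, 885.89 ] 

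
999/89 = 999/89 = 11.22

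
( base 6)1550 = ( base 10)426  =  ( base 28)F6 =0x1aa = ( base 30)e6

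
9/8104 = 9/8104 =0.00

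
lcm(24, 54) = 216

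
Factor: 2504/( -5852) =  - 2^1*7^ (-1)*11^( - 1)*19^( - 1) * 313^1 = - 626/1463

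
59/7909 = 59/7909= 0.01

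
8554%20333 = 8554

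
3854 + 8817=12671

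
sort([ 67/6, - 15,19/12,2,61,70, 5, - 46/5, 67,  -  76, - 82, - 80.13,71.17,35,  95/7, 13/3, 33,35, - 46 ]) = [-82 , - 80.13, -76, - 46, - 15, - 46/5,19/12, 2,13/3, 5,67/6,95/7,33 , 35,35,61,67,70,71.17 ]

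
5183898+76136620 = 81320518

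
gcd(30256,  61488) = 976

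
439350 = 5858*75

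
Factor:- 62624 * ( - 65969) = 4131242656 = 2^5*19^1*41^1 *103^1*1609^1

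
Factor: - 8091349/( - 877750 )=2^( - 1)*5^(- 3)*7^1*3511^( - 1)*1155907^1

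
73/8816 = 73/8816= 0.01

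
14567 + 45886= 60453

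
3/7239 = 1/2413 = 0.00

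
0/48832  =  0 = 0.00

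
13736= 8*1717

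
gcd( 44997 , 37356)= 849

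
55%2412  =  55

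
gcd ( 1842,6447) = 921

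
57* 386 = 22002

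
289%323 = 289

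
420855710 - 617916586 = - 197060876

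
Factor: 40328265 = 3^1*5^1  *  359^1* 7489^1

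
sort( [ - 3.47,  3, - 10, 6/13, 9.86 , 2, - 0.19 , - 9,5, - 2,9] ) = [ - 10, - 9 , - 3.47, - 2, - 0.19,6/13 , 2, 3,5, 9, 9.86 ]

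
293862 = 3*97954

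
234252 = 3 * 78084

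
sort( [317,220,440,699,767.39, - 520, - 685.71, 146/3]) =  [ - 685.71, - 520, 146/3,220,317,440,699,  767.39]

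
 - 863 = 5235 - 6098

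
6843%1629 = 327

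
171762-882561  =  -710799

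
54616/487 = 54616/487= 112.15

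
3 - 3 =0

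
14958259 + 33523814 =48482073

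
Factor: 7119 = 3^2*7^1*113^1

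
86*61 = 5246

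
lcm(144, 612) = 2448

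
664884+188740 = 853624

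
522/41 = 522/41 = 12.73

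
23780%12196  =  11584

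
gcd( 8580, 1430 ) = 1430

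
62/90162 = 31/45081 = 0.00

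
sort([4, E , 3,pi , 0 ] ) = [ 0,E, 3,  pi, 4]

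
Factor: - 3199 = -7^1*457^1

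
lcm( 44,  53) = 2332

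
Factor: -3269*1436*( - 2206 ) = 10355590504  =  2^3*7^1 * 359^1 * 467^1 * 1103^1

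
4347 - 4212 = 135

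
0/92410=0 = 0.00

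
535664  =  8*66958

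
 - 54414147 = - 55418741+1004594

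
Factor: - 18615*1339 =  - 3^1 * 5^1*13^1*17^1*73^1* 103^1=-  24925485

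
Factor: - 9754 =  - 2^1*4877^1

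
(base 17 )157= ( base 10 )381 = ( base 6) 1433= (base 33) BI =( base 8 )575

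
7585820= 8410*902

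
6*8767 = 52602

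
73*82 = 5986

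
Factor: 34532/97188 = 3^ (  -  1 )*7^(- 1) *13^( - 1)*97^1  =  97/273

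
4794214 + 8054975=12849189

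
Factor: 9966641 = 17^1*586273^1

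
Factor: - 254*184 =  - 46736 = - 2^4*23^1*127^1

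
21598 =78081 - 56483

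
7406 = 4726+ 2680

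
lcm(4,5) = 20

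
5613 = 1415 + 4198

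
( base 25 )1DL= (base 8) 1713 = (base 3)1022222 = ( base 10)971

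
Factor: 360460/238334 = 670/443 = 2^1*5^1  *67^1*443^(  -  1 ) 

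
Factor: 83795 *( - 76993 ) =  - 6451628435 = - 5^1 *7^1*17^1 * 647^1*16759^1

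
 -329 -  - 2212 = 1883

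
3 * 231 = 693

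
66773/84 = 794 + 11/12=794.92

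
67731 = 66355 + 1376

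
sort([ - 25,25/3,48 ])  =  [ - 25,25/3, 48 ] 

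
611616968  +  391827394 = 1003444362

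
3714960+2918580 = 6633540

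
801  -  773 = 28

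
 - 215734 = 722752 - 938486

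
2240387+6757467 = 8997854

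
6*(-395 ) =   -  2370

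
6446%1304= 1230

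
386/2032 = 193/1016 =0.19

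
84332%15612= 6272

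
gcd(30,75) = 15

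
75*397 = 29775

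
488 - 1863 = -1375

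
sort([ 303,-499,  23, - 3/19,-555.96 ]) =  [ - 555.96,  -  499,  -  3/19 , 23, 303 ] 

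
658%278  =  102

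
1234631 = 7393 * 167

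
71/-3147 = -1 + 3076/3147  =  - 0.02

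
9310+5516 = 14826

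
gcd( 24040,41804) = 4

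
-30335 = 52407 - 82742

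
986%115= 66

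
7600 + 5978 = 13578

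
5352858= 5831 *918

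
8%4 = 0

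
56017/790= 70 + 717/790= 70.91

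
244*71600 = 17470400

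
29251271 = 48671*601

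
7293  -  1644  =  5649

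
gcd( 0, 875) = 875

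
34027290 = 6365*5346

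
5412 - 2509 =2903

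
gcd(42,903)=21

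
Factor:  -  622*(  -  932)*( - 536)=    - 2^6 * 67^1*233^1*311^1 =-310721344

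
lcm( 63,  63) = 63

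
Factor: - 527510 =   -  2^1*5^1*17^1*29^1*107^1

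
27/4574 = 27/4574 = 0.01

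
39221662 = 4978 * 7879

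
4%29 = 4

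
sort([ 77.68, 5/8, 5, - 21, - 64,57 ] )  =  [ - 64, - 21,5/8, 5,57,77.68]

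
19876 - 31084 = - 11208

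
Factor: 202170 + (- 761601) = - 3^2*61^1*1019^1 = - 559431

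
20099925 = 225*89333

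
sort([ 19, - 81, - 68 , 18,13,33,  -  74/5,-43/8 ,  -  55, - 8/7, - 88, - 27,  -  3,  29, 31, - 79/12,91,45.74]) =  [ - 88, - 81, - 68, - 55, - 27, - 74/5, - 79/12, - 43/8, - 3,-8/7,13,18,19, 29, 31,33,  45.74,91 ]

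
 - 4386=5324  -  9710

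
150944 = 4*37736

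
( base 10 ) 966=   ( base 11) 7a9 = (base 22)1LK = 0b1111000110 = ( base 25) 1DG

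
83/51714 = 83/51714=0.00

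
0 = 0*365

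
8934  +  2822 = 11756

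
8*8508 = 68064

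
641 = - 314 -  - 955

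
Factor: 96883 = 17^1*41^1*139^1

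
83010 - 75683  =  7327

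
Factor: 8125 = 5^4*13^1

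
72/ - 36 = -2/1 = - 2.00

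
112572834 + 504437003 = 617009837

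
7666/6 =3833/3=1277.67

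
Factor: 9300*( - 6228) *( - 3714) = 2^5*3^4*5^2*31^1*173^1*619^1 =215116365600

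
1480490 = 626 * 2365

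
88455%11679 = 6702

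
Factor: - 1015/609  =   - 5/3 = - 3^( - 1 )*5^1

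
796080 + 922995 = 1719075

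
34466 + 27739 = 62205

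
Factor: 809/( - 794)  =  -2^( - 1 ) * 397^( - 1)*809^1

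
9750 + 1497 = 11247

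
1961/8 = 245 + 1/8=   245.12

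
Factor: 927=3^2*103^1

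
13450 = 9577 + 3873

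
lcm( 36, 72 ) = 72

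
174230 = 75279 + 98951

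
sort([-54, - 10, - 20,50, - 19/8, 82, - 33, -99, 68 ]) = [ - 99, - 54, - 33,-20,- 10, - 19/8, 50 , 68,82 ]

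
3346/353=3346/353= 9.48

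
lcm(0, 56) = 0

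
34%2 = 0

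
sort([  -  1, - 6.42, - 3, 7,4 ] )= [ - 6.42, - 3 , - 1 , 4,  7]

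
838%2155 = 838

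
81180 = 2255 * 36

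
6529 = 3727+2802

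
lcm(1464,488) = 1464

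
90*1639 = 147510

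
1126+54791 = 55917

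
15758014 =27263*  578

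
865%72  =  1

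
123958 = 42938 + 81020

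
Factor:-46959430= - 2^1*5^1*7^1*670849^1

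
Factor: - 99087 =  - 3^1 * 33029^1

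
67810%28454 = 10902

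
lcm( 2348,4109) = 16436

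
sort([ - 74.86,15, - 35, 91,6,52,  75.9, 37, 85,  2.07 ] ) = [ - 74.86,  -  35,2.07 , 6,15, 37,52,75.9, 85, 91 ]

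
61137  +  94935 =156072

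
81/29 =2 + 23/29= 2.79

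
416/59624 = 52/7453 = 0.01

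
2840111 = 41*69271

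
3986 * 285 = 1136010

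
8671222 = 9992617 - 1321395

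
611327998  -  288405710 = 322922288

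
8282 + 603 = 8885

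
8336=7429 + 907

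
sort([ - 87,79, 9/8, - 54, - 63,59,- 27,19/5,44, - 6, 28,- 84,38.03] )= [ - 87, - 84, - 63, - 54, - 27,-6, 9/8 , 19/5,28, 38.03,44, 59,79]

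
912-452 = 460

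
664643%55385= 23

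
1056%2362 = 1056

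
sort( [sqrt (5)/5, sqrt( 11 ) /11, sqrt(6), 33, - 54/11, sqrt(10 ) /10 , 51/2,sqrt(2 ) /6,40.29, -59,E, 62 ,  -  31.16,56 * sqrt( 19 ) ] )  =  [ - 59, - 31.16, - 54/11,sqrt(2)/6, sqrt(11)/11  ,  sqrt( 10 ) /10,sqrt( 5 ) /5,sqrt(6),E,51/2,33,40.29,62, 56*sqrt(19)]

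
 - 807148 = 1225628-2032776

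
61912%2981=2292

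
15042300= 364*41325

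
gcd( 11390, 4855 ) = 5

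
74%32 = 10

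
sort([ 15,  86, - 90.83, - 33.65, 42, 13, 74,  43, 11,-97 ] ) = [-97, - 90.83 , - 33.65,11, 13,15, 42,  43, 74 , 86] 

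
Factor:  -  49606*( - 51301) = 2^1*17^1* 29^2*61^1*1459^1 = 2544837406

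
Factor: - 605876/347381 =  - 668/383 = - 2^2*167^1*383^( - 1 )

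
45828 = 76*603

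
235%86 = 63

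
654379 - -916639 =1571018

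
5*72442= 362210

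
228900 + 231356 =460256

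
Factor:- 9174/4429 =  - 2^1*3^1*11^1*43^( - 1)*103^( - 1)*139^1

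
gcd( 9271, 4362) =1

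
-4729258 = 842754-5572012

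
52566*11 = 578226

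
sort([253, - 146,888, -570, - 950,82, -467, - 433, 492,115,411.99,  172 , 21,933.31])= [ - 950, - 570, -467 , -433,-146,21 , 82,115,172,  253, 411.99,492,888, 933.31 ]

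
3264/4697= 3264/4697 = 0.69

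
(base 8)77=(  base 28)27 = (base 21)30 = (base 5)223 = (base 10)63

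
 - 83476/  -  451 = 185 +1/11  =  185.09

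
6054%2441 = 1172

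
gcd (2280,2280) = 2280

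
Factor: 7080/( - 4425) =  - 8/5 =-  2^3*5^ (  -  1)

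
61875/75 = 825=   825.00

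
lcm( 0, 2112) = 0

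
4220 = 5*844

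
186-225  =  - 39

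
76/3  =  25 + 1/3 = 25.33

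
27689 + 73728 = 101417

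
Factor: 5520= 2^4* 3^1* 5^1*23^1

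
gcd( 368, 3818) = 46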